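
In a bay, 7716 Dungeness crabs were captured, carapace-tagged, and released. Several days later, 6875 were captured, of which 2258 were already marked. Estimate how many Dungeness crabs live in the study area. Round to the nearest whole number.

N = (7716 × 6875) / 2258 = 53047500 / 2258 ≈ 23493.1 → 23493

N ≈ 23,493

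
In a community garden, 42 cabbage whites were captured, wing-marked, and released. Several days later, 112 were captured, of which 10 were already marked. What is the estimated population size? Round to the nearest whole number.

N = (42 × 112) / 10 = 4704 / 10 ≈ 470.4 → 470

N ≈ 470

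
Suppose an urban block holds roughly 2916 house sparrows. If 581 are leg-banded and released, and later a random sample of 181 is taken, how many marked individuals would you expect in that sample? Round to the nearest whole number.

expected recaptures ≈ 36

Expected recaptures E[R] = M·C / N.
E[R] = 581 × 181 / 2916 = 105161 / 2916 ≈ 36.1 → 36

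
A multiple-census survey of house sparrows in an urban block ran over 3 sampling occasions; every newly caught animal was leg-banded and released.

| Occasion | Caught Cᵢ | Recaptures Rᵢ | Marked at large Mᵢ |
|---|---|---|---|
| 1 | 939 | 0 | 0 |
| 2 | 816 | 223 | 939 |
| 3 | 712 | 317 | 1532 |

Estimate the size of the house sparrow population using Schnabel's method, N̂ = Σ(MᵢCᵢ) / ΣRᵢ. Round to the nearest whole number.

Σ MᵢCᵢ = 0·939 + 939·816 + 1532·712 = 0 + 766224 + 1090784 = 1857008
Σ Rᵢ = 0 + 223 + 317 = 540
N̂ = 1857008 / 540 ≈ 3438.9 → 3439

N ≈ 3439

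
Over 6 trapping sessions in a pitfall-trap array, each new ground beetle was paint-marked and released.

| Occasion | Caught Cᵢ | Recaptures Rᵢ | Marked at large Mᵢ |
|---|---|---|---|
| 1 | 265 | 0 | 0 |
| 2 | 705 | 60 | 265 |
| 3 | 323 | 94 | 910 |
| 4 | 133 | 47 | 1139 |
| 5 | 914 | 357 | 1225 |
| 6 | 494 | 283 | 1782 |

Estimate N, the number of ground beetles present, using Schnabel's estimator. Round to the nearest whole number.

Σ MᵢCᵢ = 0·265 + 265·705 + 910·323 + 1139·133 + 1225·914 + 1782·494 = 0 + 186825 + 293930 + 151487 + 1119650 + 880308 = 2632200
Σ Rᵢ = 0 + 60 + 94 + 47 + 357 + 283 = 841
N̂ = 2632200 / 841 ≈ 3129.8 → 3130

N ≈ 3130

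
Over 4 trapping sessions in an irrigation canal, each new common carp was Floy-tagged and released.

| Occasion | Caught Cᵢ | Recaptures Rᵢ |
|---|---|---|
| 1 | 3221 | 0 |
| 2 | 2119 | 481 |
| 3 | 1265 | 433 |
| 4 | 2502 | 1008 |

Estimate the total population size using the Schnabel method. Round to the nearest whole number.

N ≈ 14,158

Marked at large before each occasion: Mᵢ = Σⱼ<ᵢ (Cⱼ − Rⱼ) → M1=0, M2=3221, M3=4859, M4=5691
Σ MᵢCᵢ = 0·3221 + 3221·2119 + 4859·1265 + 5691·2502 = 0 + 6825299 + 6146635 + 14238882 = 27210816
Σ Rᵢ = 0 + 481 + 433 + 1008 = 1922
N̂ = 27210816 / 1922 ≈ 14157.6 → 14158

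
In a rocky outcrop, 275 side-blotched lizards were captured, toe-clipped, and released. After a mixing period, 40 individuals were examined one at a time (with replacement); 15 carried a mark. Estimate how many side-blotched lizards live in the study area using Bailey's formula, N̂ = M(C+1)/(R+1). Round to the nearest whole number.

N̂ = 275·(40+1)/(15+1) = 275·41/16 = 11275/16 ≈ 704.7 → 705

N ≈ 705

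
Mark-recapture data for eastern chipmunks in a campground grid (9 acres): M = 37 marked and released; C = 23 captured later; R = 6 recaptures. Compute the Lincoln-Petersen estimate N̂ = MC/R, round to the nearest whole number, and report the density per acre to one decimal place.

density ≈ 15.8 eastern chipmunks per acre

N̂ = 37·23/6 = 851/6 ≈ 141.8 → 142
Density = N̂ / area = 142 / 9 ≈ 15.78 → 15.8 per acre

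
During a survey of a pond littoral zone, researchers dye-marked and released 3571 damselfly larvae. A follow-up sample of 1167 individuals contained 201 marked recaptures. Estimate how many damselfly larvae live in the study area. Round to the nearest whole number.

The marked fraction in the recapture sample should equal the marked fraction in the population: 201/1167 = 3571/N.
N = (3571 × 1167) / 201 = 4167357 / 201 ≈ 20733.1 → 20733

N ≈ 20,733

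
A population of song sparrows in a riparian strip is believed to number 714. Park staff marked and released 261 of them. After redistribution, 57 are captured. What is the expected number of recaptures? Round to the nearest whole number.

expected recaptures ≈ 21

The marked fraction of the population is 261/714, so in a sample of 57 expect C·(M/N) marked.
E[R] = 261 × 57 / 714 = 14877 / 714 ≈ 20.8 → 21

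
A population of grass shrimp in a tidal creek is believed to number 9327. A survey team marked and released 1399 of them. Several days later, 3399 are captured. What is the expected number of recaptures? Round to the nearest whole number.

expected recaptures ≈ 510

The marked fraction of the population is 1399/9327, so in a sample of 3399 expect C·(M/N) marked.
E[R] = 1399 × 3399 / 9327 = 4755201 / 9327 ≈ 509.8 → 510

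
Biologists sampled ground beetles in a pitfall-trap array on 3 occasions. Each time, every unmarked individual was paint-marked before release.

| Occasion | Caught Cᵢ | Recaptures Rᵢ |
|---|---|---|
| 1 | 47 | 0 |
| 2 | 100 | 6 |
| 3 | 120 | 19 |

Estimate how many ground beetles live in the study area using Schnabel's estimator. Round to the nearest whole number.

N ≈ 865

Marked at large before each occasion: Mᵢ = Σⱼ<ᵢ (Cⱼ − Rⱼ) → M1=0, M2=47, M3=141
Σ MᵢCᵢ = 0·47 + 47·100 + 141·120 = 0 + 4700 + 16920 = 21620
Σ Rᵢ = 0 + 6 + 19 = 25
N̂ = 21620 / 25 ≈ 864.8 → 865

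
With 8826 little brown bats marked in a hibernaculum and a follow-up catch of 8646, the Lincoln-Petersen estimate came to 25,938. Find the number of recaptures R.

R = 2942

From N = M·C/R: R = M·C / N = 8826·8646 / 25938 = 76309596 / 25938 = 2942.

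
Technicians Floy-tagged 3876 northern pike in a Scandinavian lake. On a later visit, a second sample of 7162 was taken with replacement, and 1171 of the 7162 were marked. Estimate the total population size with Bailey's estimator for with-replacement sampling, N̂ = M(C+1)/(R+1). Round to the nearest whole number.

N̂ = 3876·(7162+1)/(1171+1) = 3876·7163/1172 = 27763788/1172 ≈ 23689.2 → 23689

N ≈ 23,689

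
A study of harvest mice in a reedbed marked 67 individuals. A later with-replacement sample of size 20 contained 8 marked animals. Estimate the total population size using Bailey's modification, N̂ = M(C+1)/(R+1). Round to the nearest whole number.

N̂ = 67·(20+1)/(8+1) = 67·21/9 = 1407/9 ≈ 156.3 → 156

N ≈ 156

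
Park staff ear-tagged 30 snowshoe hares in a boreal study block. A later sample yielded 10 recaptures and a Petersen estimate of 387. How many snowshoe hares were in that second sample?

From N = M·C/R: C = N·R / M = 387·10 / 30 = 3870 / 30 = 129.

C = 129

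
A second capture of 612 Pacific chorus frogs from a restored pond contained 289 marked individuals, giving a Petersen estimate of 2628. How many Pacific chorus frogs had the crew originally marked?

M = 1241

From N = M·C/R: M = N·R / C = 2628·289 / 612 = 759492 / 612 = 1241.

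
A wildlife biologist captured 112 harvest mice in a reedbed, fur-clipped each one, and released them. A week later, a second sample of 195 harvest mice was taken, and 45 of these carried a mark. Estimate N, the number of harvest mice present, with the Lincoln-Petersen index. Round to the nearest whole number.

N ≈ 485

Lincoln-Petersen assumes M/N = R/C, so N = M·C / R.
N = (112 × 195) / 45 = 21840 / 45 ≈ 485.3 → 485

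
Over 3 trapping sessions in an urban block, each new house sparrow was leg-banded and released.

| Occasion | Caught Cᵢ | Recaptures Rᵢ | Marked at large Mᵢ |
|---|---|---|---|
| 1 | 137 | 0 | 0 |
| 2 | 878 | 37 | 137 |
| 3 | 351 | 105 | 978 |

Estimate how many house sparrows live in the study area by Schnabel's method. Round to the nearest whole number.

N ≈ 3265

Σ MᵢCᵢ = 0·137 + 137·878 + 978·351 = 0 + 120286 + 343278 = 463564
Σ Rᵢ = 0 + 37 + 105 = 142
N̂ = 463564 / 142 ≈ 3264.5 → 3265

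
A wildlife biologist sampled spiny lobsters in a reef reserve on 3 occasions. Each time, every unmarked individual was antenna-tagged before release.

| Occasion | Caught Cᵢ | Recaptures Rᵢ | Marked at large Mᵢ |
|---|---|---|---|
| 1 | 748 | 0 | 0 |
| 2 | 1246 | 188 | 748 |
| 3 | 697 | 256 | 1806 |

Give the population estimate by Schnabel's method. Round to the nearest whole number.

N ≈ 4934

Σ MᵢCᵢ = 0·748 + 748·1246 + 1806·697 = 0 + 932008 + 1258782 = 2190790
Σ Rᵢ = 0 + 188 + 256 = 444
N̂ = 2190790 / 444 ≈ 4934.2 → 4934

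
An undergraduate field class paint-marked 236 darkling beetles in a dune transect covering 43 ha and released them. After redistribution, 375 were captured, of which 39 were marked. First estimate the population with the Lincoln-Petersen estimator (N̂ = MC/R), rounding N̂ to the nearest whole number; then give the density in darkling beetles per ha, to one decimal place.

density ≈ 52.8 darkling beetles per ha

N̂ = 236·375/39 = 88500/39 ≈ 2269.2 → 2269
Density = N̂ / area = 2269 / 43 ≈ 52.77 → 52.8 per ha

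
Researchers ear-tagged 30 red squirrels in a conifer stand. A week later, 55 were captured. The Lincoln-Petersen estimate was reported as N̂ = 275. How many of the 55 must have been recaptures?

From N = M·C/R: R = M·C / N = 30·55 / 275 = 1650 / 275 = 6.

R = 6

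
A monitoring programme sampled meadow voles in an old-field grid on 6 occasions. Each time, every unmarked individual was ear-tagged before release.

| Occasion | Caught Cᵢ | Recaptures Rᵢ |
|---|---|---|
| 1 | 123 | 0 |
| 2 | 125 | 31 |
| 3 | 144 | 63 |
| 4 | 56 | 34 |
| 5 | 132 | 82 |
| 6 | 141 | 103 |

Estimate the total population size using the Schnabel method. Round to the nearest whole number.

N ≈ 504

Marked at large before each occasion: Mᵢ = Σⱼ<ᵢ (Cⱼ − Rⱼ) → M1=0, M2=123, M3=217, M4=298, M5=320, M6=370
Σ MᵢCᵢ = 0·123 + 123·125 + 217·144 + 298·56 + 320·132 + 370·141 = 0 + 15375 + 31248 + 16688 + 42240 + 52170 = 157721
Σ Rᵢ = 0 + 31 + 63 + 34 + 82 + 103 = 313
N̂ = 157721 / 313 ≈ 503.9 → 504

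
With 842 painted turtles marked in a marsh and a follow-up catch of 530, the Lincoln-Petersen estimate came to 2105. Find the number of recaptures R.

From N = M·C/R: R = M·C / N = 842·530 / 2105 = 446260 / 2105 = 212.

R = 212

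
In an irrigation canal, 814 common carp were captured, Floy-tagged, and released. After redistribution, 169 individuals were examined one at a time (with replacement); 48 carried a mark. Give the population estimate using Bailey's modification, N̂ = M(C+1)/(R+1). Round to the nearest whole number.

N̂ = 814·(169+1)/(48+1) = 814·170/49 = 138380/49 ≈ 2824.1 → 2824

N ≈ 2824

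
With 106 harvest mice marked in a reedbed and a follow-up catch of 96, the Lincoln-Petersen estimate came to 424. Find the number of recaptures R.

From N = M·C/R: R = M·C / N = 106·96 / 424 = 10176 / 424 = 24.

R = 24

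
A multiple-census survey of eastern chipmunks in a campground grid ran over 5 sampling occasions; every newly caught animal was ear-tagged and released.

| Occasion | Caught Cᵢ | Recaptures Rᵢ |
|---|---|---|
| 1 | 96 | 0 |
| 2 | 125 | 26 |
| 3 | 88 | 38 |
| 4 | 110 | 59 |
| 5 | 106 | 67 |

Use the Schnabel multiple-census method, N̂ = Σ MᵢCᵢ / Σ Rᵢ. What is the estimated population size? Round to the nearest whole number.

Marked at large before each occasion: Mᵢ = Σⱼ<ᵢ (Cⱼ − Rⱼ) → M1=0, M2=96, M3=195, M4=245, M5=296
Σ MᵢCᵢ = 0·96 + 96·125 + 195·88 + 245·110 + 296·106 = 0 + 12000 + 17160 + 26950 + 31376 = 87486
Σ Rᵢ = 0 + 26 + 38 + 59 + 67 = 190
N̂ = 87486 / 190 ≈ 460.45 → 460

N ≈ 460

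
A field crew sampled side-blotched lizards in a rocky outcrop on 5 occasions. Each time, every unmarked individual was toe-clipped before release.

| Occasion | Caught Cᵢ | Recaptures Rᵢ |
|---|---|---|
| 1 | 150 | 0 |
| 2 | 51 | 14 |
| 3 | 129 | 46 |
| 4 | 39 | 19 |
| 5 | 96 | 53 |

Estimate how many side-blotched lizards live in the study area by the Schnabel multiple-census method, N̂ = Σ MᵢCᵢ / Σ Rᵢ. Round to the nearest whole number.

Marked at large before each occasion: Mᵢ = Σⱼ<ᵢ (Cⱼ − Rⱼ) → M1=0, M2=150, M3=187, M4=270, M5=290
Σ MᵢCᵢ = 0·150 + 150·51 + 187·129 + 270·39 + 290·96 = 0 + 7650 + 24123 + 10530 + 27840 = 70143
Σ Rᵢ = 0 + 14 + 46 + 19 + 53 = 132
N̂ = 70143 / 132 ≈ 531.4 → 531

N ≈ 531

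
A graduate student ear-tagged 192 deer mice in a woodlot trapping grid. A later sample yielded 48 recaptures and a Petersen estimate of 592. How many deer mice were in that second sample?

From N = M·C/R: C = N·R / M = 592·48 / 192 = 28416 / 192 = 148.

C = 148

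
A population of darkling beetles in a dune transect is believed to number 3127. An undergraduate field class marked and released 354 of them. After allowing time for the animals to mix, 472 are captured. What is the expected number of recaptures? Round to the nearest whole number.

expected recaptures ≈ 53

Expected recaptures E[R] = M·C / N.
E[R] = 354 × 472 / 3127 = 167088 / 3127 ≈ 53.4 → 53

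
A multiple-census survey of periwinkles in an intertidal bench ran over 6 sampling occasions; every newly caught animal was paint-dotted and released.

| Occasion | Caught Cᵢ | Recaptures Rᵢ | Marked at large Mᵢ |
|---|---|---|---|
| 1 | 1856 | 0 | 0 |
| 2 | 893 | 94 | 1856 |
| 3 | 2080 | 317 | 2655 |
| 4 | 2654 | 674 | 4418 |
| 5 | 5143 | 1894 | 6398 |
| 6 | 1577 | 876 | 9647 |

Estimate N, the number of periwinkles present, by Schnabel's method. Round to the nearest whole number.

Σ MᵢCᵢ = 0·1856 + 1856·893 + 2655·2080 + 4418·2654 + 6398·5143 + 9647·1577 = 0 + 1657408 + 5522400 + 11725372 + 32904914 + 15213319 = 67023413
Σ Rᵢ = 0 + 94 + 317 + 674 + 1894 + 876 = 3855
N̂ = 67023413 / 3855 ≈ 17386.1 → 17386

N ≈ 17,386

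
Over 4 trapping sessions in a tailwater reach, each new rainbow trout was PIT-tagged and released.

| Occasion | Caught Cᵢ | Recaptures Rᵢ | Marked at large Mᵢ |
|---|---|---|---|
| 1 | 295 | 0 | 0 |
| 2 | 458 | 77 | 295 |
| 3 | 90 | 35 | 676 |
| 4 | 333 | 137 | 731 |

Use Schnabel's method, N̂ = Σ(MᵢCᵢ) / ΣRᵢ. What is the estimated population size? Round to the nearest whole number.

N ≈ 1765

Σ MᵢCᵢ = 0·295 + 295·458 + 676·90 + 731·333 = 0 + 135110 + 60840 + 243423 = 439373
Σ Rᵢ = 0 + 77 + 35 + 137 = 249
N̂ = 439373 / 249 ≈ 1764.6 → 1765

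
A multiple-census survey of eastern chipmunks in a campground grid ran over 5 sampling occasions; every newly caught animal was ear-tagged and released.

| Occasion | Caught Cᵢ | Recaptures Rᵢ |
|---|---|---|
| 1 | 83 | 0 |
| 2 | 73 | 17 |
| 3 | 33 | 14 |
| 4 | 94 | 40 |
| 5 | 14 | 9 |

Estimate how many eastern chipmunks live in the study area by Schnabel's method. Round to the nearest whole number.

N ≈ 356

Marked at large before each occasion: Mᵢ = Σⱼ<ᵢ (Cⱼ − Rⱼ) → M1=0, M2=83, M3=139, M4=158, M5=212
Σ MᵢCᵢ = 0·83 + 83·73 + 139·33 + 158·94 + 212·14 = 0 + 6059 + 4587 + 14852 + 2968 = 28466
Σ Rᵢ = 0 + 17 + 14 + 40 + 9 = 80
N̂ = 28466 / 80 ≈ 355.8 → 356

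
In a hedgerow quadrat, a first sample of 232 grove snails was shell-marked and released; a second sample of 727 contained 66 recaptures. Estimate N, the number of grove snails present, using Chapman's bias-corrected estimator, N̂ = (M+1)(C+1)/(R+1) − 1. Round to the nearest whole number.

N̂ = (232+1)(727+1)/(66+1) − 1 = 233·728/67 − 1
= 169624/67 − 1 ≈ 2531.7 − 1 ≈ 2530.7 → 2531

N ≈ 2531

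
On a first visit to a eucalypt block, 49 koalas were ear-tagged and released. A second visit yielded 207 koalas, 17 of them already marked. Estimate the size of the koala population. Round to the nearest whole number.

N ≈ 597

If marked individuals mix randomly, R/C ≈ M/N, giving N ≈ M·C/R.
N = (49 × 207) / 17 = 10143 / 17 ≈ 596.6 → 597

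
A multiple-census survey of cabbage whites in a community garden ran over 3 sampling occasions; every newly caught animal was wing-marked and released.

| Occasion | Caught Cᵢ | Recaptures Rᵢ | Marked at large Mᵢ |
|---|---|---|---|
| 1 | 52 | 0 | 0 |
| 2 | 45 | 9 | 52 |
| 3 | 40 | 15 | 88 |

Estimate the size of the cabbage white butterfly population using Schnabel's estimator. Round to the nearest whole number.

Σ MᵢCᵢ = 0·52 + 52·45 + 88·40 = 0 + 2340 + 3520 = 5860
Σ Rᵢ = 0 + 9 + 15 = 24
N̂ = 5860 / 24 ≈ 244.2 → 244

N ≈ 244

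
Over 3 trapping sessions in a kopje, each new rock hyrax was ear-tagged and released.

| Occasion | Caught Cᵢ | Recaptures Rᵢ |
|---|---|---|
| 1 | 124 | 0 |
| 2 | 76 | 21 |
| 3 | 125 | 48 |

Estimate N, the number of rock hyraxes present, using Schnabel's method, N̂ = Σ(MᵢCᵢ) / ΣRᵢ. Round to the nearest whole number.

Marked at large before each occasion: Mᵢ = Σⱼ<ᵢ (Cⱼ − Rⱼ) → M1=0, M2=124, M3=179
Σ MᵢCᵢ = 0·124 + 124·76 + 179·125 = 0 + 9424 + 22375 = 31799
Σ Rᵢ = 0 + 21 + 48 = 69
N̂ = 31799 / 69 ≈ 460.9 → 461

N ≈ 461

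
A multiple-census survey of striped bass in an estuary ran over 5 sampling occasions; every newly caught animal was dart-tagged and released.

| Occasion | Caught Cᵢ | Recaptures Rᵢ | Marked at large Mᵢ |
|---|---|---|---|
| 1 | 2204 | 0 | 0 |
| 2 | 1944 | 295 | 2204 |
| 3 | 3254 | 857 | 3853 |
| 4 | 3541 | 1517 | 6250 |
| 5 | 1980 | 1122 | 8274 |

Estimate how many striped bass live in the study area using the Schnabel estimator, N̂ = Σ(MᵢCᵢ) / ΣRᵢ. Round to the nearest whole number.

Σ MᵢCᵢ = 0·2204 + 2204·1944 + 3853·3254 + 6250·3541 + 8274·1980 = 0 + 4284576 + 12537662 + 22131250 + 16382520 = 55336008
Σ Rᵢ = 0 + 295 + 857 + 1517 + 1122 = 3791
N̂ = 55336008 / 3791 ≈ 14596.7 → 14597

N ≈ 14,597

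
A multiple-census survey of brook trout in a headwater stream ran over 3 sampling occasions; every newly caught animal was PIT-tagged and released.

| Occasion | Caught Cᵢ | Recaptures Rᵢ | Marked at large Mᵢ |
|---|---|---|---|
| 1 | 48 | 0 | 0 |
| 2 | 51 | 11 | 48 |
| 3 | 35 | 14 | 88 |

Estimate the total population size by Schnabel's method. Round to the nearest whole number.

N ≈ 221

Σ MᵢCᵢ = 0·48 + 48·51 + 88·35 = 0 + 2448 + 3080 = 5528
Σ Rᵢ = 0 + 11 + 14 = 25
N̂ = 5528 / 25 ≈ 221.1 → 221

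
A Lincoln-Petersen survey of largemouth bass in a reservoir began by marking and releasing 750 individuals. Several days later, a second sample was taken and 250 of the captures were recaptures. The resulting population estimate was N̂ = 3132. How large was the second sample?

C = 1044

From N = M·C/R: C = N·R / M = 3132·250 / 750 = 783000 / 750 = 1044.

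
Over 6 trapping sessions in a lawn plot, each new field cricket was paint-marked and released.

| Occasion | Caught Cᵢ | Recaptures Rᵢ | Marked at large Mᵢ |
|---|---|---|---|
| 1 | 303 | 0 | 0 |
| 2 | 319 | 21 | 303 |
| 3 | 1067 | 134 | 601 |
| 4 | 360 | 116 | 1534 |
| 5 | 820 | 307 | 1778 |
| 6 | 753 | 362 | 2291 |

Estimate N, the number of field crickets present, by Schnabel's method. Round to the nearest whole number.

N ≈ 4759

Σ MᵢCᵢ = 0·303 + 303·319 + 601·1067 + 1534·360 + 1778·820 + 2291·753 = 0 + 96657 + 641267 + 552240 + 1457960 + 1725123 = 4473247
Σ Rᵢ = 0 + 21 + 134 + 116 + 307 + 362 = 940
N̂ = 4473247 / 940 ≈ 4758.8 → 4759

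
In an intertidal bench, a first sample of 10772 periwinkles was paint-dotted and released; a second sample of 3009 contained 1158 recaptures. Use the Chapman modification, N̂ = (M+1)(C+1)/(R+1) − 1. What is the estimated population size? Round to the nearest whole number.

N̂ = (10772+1)(3009+1)/(1158+1) − 1 = 10773·3010/1159 − 1
= 32426730/1159 − 1 ≈ 27978.2 − 1 ≈ 27977.2 → 27977

N ≈ 27,977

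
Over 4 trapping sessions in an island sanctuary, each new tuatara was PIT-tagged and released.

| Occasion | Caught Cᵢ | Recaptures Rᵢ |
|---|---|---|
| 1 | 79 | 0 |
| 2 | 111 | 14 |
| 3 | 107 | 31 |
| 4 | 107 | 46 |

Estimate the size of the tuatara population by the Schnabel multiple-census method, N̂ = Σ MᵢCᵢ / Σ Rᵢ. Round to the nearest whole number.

Marked at large before each occasion: Mᵢ = Σⱼ<ᵢ (Cⱼ − Rⱼ) → M1=0, M2=79, M3=176, M4=252
Σ MᵢCᵢ = 0·79 + 79·111 + 176·107 + 252·107 = 0 + 8769 + 18832 + 26964 = 54565
Σ Rᵢ = 0 + 14 + 31 + 46 = 91
N̂ = 54565 / 91 ≈ 599.6 → 600

N ≈ 600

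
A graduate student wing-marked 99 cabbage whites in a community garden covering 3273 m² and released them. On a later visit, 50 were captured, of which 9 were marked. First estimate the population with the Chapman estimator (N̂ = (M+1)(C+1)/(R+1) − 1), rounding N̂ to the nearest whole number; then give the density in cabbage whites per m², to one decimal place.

N̂ = 100·51/10 − 1 = 5100/10 − 1 = 509
Density = N̂ / area = 509 / 3273 ≈ 0.16 → 0.2 per m²

density ≈ 0.2 cabbage whites per m²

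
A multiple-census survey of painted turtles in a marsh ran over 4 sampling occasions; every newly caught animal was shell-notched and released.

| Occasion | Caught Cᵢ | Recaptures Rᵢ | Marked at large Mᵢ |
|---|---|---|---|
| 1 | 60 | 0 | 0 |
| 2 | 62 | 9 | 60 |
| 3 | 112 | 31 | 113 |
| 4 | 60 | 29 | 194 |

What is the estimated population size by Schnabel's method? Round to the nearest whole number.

Σ MᵢCᵢ = 0·60 + 60·62 + 113·112 + 194·60 = 0 + 3720 + 12656 + 11640 = 28016
Σ Rᵢ = 0 + 9 + 31 + 29 = 69
N̂ = 28016 / 69 ≈ 406.0 → 406

N ≈ 406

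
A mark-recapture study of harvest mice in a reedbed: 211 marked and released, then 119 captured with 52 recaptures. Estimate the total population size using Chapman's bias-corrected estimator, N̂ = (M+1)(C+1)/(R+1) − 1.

N̂ = (211+1)(119+1)/(52+1) − 1 = 212·120/53 − 1
= 25440/53 − 1 = 480 − 1 = 479

N = 479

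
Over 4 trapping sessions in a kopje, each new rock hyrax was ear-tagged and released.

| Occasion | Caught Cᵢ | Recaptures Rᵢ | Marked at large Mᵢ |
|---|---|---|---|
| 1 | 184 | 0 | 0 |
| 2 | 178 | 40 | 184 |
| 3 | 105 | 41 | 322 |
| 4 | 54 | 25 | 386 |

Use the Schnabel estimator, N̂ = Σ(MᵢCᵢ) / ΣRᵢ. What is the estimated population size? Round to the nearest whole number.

N ≈ 825

Σ MᵢCᵢ = 0·184 + 184·178 + 322·105 + 386·54 = 0 + 32752 + 33810 + 20844 = 87406
Σ Rᵢ = 0 + 40 + 41 + 25 = 106
N̂ = 87406 / 106 ≈ 824.6 → 825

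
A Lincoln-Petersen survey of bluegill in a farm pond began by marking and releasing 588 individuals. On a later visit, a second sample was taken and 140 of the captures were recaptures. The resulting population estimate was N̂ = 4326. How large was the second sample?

From N = M·C/R: C = N·R / M = 4326·140 / 588 = 605640 / 588 = 1030.

C = 1030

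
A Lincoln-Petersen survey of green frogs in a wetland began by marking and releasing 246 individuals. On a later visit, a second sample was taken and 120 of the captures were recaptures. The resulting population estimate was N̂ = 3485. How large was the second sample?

C = 1700

From N = M·C/R: C = N·R / M = 3485·120 / 246 = 418200 / 246 = 1700.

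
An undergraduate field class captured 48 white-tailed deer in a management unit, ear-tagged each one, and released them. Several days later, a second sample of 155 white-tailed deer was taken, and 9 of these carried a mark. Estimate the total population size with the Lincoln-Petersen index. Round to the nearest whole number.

N ≈ 827

N = (48 × 155) / 9 = 7440 / 9 ≈ 826.7 → 827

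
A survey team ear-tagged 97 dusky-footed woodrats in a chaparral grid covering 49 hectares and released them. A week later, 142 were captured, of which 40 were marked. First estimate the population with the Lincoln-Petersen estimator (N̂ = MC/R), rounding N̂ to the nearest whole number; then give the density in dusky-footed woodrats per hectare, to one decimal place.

N̂ = 97·142/40 = 13774/40 ≈ 344.4 → 344
Density = N̂ / area = 344 / 49 ≈ 7.02 → 7.0 per hectare

density ≈ 7.0 dusky-footed woodrats per hectare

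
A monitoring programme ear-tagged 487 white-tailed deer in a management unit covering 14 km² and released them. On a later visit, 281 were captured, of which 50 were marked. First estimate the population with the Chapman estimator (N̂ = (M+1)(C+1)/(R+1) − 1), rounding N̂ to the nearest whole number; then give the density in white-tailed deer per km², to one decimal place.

density ≈ 192.6 white-tailed deer per km²

N̂ = 488·282/51 − 1 = 137616/51 − 1 ≈ 2697.4 → 2697
Density = N̂ / area = 2697 / 14 ≈ 192.64 → 192.6 per km²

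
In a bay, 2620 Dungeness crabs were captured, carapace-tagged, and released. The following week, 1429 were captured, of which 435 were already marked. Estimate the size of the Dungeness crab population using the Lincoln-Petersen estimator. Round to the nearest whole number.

The marked fraction in the recapture sample should equal the marked fraction in the population: 435/1429 = 2620/N.
N = (2620 × 1429) / 435 = 3743980 / 435 ≈ 8606.9 → 8607

N ≈ 8607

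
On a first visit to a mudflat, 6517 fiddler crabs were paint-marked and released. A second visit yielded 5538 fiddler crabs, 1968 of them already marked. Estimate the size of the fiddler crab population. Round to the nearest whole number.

N = (6517 × 5538) / 1968 = 36091146 / 1968 ≈ 18339.0 → 18339

N ≈ 18,339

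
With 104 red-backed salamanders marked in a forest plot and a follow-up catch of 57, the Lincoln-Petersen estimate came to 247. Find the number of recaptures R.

R = 24

From N = M·C/R: R = M·C / N = 104·57 / 247 = 5928 / 247 = 24.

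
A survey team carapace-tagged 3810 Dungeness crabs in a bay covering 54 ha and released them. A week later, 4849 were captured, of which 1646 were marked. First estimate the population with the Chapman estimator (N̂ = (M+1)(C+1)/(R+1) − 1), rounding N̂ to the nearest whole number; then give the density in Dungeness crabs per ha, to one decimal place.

density ≈ 207.8 Dungeness crabs per ha

N̂ = 3811·4850/1647 − 1 = 18483350/1647 − 1 ≈ 11221.4 → 11221
Density = N̂ / area = 11221 / 54 ≈ 207.80 → 207.8 per ha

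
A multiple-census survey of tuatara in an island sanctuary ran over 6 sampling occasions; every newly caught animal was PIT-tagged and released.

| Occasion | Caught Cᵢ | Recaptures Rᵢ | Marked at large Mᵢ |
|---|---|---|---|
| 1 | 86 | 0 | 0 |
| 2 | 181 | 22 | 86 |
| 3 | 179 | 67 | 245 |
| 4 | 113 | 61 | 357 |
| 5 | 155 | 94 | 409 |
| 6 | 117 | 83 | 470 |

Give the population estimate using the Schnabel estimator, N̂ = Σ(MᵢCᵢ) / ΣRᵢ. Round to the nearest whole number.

N ≈ 667

Σ MᵢCᵢ = 0·86 + 86·181 + 245·179 + 357·113 + 409·155 + 470·117 = 0 + 15566 + 43855 + 40341 + 63395 + 54990 = 218147
Σ Rᵢ = 0 + 22 + 67 + 61 + 94 + 83 = 327
N̂ = 218147 / 327 ≈ 667.1 → 667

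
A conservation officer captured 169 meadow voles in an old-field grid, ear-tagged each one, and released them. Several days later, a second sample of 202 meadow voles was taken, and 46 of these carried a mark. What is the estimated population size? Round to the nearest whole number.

The marked fraction in the recapture sample should equal the marked fraction in the population: 46/202 = 169/N.
N = (169 × 202) / 46 = 34138 / 46 ≈ 742.1 → 742

N ≈ 742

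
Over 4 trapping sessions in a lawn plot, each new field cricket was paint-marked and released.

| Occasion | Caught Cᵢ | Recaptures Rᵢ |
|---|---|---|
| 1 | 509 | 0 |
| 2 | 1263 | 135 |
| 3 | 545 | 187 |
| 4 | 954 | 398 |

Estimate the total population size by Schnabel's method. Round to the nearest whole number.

Marked at large before each occasion: Mᵢ = Σⱼ<ᵢ (Cⱼ − Rⱼ) → M1=0, M2=509, M3=1637, M4=1995
Σ MᵢCᵢ = 0·509 + 509·1263 + 1637·545 + 1995·954 = 0 + 642867 + 892165 + 1903230 = 3438262
Σ Rᵢ = 0 + 135 + 187 + 398 = 720
N̂ = 3438262 / 720 ≈ 4775.4 → 4775

N ≈ 4775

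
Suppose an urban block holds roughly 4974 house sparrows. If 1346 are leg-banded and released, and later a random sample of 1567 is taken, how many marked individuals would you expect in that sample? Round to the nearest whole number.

expected recaptures ≈ 424

Expected recaptures E[R] = M·C / N.
E[R] = 1346 × 1567 / 4974 = 2109182 / 4974 ≈ 424.0 → 424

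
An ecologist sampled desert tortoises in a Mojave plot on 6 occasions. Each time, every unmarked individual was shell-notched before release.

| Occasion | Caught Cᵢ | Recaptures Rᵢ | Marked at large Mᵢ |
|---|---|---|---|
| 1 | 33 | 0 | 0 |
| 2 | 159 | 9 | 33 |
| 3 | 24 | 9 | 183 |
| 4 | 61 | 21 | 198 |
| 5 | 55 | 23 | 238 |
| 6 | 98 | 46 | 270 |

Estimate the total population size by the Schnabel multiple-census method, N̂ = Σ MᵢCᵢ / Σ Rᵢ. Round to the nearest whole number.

N ≈ 567

Σ MᵢCᵢ = 0·33 + 33·159 + 183·24 + 198·61 + 238·55 + 270·98 = 0 + 5247 + 4392 + 12078 + 13090 + 26460 = 61267
Σ Rᵢ = 0 + 9 + 9 + 21 + 23 + 46 = 108
N̂ = 61267 / 108 ≈ 567.3 → 567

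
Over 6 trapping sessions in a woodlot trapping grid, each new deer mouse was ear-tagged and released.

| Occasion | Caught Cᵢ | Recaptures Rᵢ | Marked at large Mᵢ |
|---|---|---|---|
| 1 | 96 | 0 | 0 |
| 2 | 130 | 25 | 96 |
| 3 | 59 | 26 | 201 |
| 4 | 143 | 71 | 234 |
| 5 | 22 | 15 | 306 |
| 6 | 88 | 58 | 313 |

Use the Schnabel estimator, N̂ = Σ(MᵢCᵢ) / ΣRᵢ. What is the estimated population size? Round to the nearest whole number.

N ≈ 472

Σ MᵢCᵢ = 0·96 + 96·130 + 201·59 + 234·143 + 306·22 + 313·88 = 0 + 12480 + 11859 + 33462 + 6732 + 27544 = 92077
Σ Rᵢ = 0 + 25 + 26 + 71 + 15 + 58 = 195
N̂ = 92077 / 195 ≈ 472.2 → 472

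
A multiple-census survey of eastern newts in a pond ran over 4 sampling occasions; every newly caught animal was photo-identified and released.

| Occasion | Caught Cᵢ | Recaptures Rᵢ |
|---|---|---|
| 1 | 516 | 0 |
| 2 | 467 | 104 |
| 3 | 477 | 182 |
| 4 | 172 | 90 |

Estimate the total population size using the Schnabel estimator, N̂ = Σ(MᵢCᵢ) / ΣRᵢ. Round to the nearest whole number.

Marked at large before each occasion: Mᵢ = Σⱼ<ᵢ (Cⱼ − Rⱼ) → M1=0, M2=516, M3=879, M4=1174
Σ MᵢCᵢ = 0·516 + 516·467 + 879·477 + 1174·172 = 0 + 240972 + 419283 + 201928 = 862183
Σ Rᵢ = 0 + 104 + 182 + 90 = 376
N̂ = 862183 / 376 ≈ 2293.0 → 2293

N ≈ 2293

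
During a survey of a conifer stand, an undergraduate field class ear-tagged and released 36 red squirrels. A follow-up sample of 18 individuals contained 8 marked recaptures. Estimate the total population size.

Lincoln-Petersen assumes M/N = R/C, so N = M·C / R.
N = (36 × 18) / 8 = 648 / 8 = 81

N = 81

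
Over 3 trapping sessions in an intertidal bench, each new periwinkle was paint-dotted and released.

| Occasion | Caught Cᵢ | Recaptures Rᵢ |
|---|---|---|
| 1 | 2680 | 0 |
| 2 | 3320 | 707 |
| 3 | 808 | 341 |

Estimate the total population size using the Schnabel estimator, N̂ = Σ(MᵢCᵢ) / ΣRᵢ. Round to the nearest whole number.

N ≈ 12,571

Marked at large before each occasion: Mᵢ = Σⱼ<ᵢ (Cⱼ − Rⱼ) → M1=0, M2=2680, M3=5293
Σ MᵢCᵢ = 0·2680 + 2680·3320 + 5293·808 = 0 + 8897600 + 4276744 = 13174344
Σ Rᵢ = 0 + 707 + 341 = 1048
N̂ = 13174344 / 1048 ≈ 12570.9 → 12571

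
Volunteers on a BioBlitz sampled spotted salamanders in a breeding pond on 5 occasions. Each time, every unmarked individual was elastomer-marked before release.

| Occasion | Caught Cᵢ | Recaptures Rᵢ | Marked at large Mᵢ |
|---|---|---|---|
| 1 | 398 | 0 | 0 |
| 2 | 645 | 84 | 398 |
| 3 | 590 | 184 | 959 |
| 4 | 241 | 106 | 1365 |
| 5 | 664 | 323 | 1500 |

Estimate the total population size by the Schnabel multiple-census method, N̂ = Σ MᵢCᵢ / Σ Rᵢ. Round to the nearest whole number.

Σ MᵢCᵢ = 0·398 + 398·645 + 959·590 + 1365·241 + 1500·664 = 0 + 256710 + 565810 + 328965 + 996000 = 2147485
Σ Rᵢ = 0 + 84 + 184 + 106 + 323 = 697
N̂ = 2147485 / 697 ≈ 3081.0 → 3081

N ≈ 3081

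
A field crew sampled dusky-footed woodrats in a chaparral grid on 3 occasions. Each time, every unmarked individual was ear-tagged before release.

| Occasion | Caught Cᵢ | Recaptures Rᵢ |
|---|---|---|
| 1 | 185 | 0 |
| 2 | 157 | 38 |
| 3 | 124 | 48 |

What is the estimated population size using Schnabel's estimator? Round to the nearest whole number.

Marked at large before each occasion: Mᵢ = Σⱼ<ᵢ (Cⱼ − Rⱼ) → M1=0, M2=185, M3=304
Σ MᵢCᵢ = 0·185 + 185·157 + 304·124 = 0 + 29045 + 37696 = 66741
Σ Rᵢ = 0 + 38 + 48 = 86
N̂ = 66741 / 86 ≈ 776.1 → 776

N ≈ 776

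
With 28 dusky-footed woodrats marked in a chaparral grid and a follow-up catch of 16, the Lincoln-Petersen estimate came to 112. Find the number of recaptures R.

R = 4

From N = M·C/R: R = M·C / N = 28·16 / 112 = 448 / 112 = 4.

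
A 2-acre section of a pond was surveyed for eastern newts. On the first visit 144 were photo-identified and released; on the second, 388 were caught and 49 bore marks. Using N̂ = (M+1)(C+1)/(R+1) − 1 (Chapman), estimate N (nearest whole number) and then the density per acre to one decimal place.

density ≈ 563.5 eastern newts per acre

N̂ = 145·389/50 − 1 = 56405/50 − 1 ≈ 1127.1 → 1127
Density = N̂ / area = 1127 / 2 ≈ 563.50 → 563.5 per acre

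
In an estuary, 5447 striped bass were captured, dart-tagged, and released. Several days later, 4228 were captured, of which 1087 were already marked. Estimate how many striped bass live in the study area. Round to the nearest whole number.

N ≈ 21,187

N = (5447 × 4228) / 1087 = 23029916 / 1087 ≈ 21186.7 → 21187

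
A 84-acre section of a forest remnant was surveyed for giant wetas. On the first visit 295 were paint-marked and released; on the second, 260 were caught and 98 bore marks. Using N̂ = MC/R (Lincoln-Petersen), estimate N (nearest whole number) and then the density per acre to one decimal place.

density ≈ 9.3 giant wetas per acre

N̂ = 295·260/98 = 76700/98 ≈ 782.7 → 783
Density = N̂ / area = 783 / 84 ≈ 9.32 → 9.3 per acre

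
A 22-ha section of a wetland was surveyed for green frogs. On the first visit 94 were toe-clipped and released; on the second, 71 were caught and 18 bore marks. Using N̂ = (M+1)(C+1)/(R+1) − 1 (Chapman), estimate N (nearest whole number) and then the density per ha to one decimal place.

density ≈ 16.3 green frogs per ha

N̂ = 95·72/19 − 1 = 6840/19 − 1 = 359
Density = N̂ / area = 359 / 22 ≈ 16.32 → 16.3 per ha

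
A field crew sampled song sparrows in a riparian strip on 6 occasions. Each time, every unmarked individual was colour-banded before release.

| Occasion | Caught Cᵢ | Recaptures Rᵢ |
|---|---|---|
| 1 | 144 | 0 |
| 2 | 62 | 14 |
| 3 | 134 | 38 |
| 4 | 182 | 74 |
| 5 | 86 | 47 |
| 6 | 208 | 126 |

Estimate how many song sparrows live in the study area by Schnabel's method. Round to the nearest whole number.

N ≈ 708

Marked at large before each occasion: Mᵢ = Σⱼ<ᵢ (Cⱼ − Rⱼ) → M1=0, M2=144, M3=192, M4=288, M5=396, M6=435
Σ MᵢCᵢ = 0·144 + 144·62 + 192·134 + 288·182 + 396·86 + 435·208 = 0 + 8928 + 25728 + 52416 + 34056 + 90480 = 211608
Σ Rᵢ = 0 + 14 + 38 + 74 + 47 + 126 = 299
N̂ = 211608 / 299 ≈ 707.7 → 708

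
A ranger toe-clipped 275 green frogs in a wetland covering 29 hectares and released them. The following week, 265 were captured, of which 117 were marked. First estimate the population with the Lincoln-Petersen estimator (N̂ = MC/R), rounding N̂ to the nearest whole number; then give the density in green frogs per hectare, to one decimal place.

density ≈ 21.5 green frogs per hectare

N̂ = 275·265/117 = 72875/117 ≈ 622.9 → 623
Density = N̂ / area = 623 / 29 ≈ 21.48 → 21.5 per hectare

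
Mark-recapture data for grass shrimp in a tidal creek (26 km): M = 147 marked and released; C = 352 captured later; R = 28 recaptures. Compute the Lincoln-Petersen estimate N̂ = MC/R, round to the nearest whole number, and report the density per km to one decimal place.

N̂ = 147·352/28 = 51744/28 = 1848
Density = N̂ / area = 1848 / 26 ≈ 71.08 → 71.1 per km

density ≈ 71.1 grass shrimp per km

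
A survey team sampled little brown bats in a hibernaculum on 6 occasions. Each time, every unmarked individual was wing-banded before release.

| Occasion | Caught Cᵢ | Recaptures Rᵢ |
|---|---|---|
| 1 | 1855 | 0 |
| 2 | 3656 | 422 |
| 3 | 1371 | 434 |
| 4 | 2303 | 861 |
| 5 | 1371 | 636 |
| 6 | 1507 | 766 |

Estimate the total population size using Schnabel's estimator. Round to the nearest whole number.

Marked at large before each occasion: Mᵢ = Σⱼ<ᵢ (Cⱼ − Rⱼ) → M1=0, M2=1855, M3=5089, M4=6026, M5=7468, M6=8203
Σ MᵢCᵢ = 0·1855 + 1855·3656 + 5089·1371 + 6026·2303 + 7468·1371 + 8203·1507 = 0 + 6781880 + 6977019 + 13877878 + 10238628 + 12361921 = 50237326
Σ Rᵢ = 0 + 422 + 434 + 861 + 636 + 766 = 3119
N̂ = 50237326 / 3119 ≈ 16106.9 → 16107

N ≈ 16,107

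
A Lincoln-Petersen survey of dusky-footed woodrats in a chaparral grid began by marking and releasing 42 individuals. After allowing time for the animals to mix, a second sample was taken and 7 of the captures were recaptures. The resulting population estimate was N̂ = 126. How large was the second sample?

From N = M·C/R: C = N·R / M = 126·7 / 42 = 882 / 42 = 21.

C = 21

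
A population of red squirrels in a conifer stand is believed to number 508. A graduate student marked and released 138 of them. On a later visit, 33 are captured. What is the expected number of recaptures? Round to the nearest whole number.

The marked fraction of the population is 138/508, so in a sample of 33 expect C·(M/N) marked.
E[R] = 138 × 33 / 508 = 4554 / 508 ≈ 9.0 → 9

expected recaptures ≈ 9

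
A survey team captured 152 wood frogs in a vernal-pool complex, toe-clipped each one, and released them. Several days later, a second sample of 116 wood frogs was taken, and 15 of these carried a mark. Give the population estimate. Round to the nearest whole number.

N ≈ 1175

N = (152 × 116) / 15 = 17632 / 15 ≈ 1175.47 → 1175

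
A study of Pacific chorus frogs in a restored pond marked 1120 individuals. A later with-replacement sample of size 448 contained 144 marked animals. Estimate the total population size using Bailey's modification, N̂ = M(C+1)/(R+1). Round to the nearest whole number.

N̂ = 1120·(448+1)/(144+1) = 1120·449/145 = 502880/145 ≈ 3468.1 → 3468

N ≈ 3468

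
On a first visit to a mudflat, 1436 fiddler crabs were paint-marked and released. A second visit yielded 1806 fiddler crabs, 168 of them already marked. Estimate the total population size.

Lincoln-Petersen assumes M/N = R/C, so N = M·C / R.
N = (1436 × 1806) / 168 = 2593416 / 168 = 15437

N = 15,437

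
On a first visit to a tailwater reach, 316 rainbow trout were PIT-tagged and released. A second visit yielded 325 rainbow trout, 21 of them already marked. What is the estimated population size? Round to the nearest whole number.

Lincoln-Petersen assumes M/N = R/C, so N = M·C / R.
N = (316 × 325) / 21 = 102700 / 21 ≈ 4890.48 → 4890

N ≈ 4890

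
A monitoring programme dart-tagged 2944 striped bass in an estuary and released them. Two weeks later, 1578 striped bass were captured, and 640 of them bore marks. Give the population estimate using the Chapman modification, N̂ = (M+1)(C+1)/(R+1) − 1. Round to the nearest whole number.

N̂ = (2944+1)(1578+1)/(640+1) − 1 = 2945·1579/641 − 1
= 4650155/641 − 1 ≈ 7254.5 − 1 ≈ 7253.5 → 7254

N ≈ 7254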